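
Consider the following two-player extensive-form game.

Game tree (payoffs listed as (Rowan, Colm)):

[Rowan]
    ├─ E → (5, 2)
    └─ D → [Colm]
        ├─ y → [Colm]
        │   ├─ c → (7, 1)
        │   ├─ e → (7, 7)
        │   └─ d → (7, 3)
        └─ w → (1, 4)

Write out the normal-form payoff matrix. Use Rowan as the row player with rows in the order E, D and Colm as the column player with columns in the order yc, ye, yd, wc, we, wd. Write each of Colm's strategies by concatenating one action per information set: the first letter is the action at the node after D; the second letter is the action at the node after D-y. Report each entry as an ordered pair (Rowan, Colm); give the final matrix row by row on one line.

E: (5,2) (5,2) (5,2) (5,2) (5,2) (5,2) | D: (7,1) (7,7) (7,3) (1,4) (1,4) (1,4)

           yc       ye       yd       wc       we       wd
   E    (5,2)    (5,2)    (5,2)    (5,2)    (5,2)    (5,2)
   D    (7,1)    (7,7)    (7,3)    (1,4)    (1,4)    (1,4)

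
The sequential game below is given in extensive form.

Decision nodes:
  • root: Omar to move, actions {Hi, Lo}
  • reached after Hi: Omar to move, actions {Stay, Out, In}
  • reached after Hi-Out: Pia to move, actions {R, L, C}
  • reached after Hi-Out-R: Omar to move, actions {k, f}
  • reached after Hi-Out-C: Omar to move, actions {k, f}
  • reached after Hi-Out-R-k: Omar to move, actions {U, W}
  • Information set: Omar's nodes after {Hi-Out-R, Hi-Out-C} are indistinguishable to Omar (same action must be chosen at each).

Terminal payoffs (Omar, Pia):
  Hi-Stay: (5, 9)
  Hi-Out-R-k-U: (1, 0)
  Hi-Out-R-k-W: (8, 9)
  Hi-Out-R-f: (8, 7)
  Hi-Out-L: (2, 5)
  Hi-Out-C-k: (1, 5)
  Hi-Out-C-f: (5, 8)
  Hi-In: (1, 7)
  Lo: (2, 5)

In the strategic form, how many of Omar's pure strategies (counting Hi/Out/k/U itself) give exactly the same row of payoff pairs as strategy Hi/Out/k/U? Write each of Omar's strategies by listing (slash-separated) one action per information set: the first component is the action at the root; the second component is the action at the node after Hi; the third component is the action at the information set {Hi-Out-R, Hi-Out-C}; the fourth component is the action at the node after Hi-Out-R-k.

1

Row for Hi/Out/k/U (columns R, L, C): (1,0) (2,5) (1,5).
Every one of Omar's information sets is on the play path for some reply by Pia when Omar follows Hi/Out/k/U.
Changing the action at any of them therefore changes at least one column, so only Hi/Out/k/U itself gives this row.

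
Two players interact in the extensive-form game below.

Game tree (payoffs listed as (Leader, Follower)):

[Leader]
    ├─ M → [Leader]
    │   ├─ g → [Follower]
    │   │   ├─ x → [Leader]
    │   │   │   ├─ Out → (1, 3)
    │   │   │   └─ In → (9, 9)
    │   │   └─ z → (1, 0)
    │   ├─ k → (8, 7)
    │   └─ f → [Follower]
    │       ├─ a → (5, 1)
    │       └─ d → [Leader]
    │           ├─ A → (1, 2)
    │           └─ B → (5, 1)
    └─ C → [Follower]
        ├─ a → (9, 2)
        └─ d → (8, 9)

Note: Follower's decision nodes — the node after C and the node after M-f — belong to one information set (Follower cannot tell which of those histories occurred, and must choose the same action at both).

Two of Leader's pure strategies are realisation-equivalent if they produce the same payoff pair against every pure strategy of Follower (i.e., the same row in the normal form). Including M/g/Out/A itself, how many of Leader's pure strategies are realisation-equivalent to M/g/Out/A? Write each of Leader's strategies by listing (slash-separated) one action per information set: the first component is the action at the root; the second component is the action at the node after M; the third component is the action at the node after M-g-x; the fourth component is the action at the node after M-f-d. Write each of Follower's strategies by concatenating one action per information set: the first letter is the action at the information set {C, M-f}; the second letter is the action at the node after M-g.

2

Row for M/g/Out/A (columns ax, az, dx, dz): (1,3) (1,0) (1,3) (1,0).
Under M/g/Out/A, Leader's choice at the node after M-f-d can never be reached regardless of what Follower does, so varying those choices leaves every outcome unchanged.
Holding the reachable choices fixed and varying the unreachable one freely already gives 2 equivalent strategies.
No other strategy reproduces this row, so those 2 are the full class: M/g/Out/A, M/g/Out/B.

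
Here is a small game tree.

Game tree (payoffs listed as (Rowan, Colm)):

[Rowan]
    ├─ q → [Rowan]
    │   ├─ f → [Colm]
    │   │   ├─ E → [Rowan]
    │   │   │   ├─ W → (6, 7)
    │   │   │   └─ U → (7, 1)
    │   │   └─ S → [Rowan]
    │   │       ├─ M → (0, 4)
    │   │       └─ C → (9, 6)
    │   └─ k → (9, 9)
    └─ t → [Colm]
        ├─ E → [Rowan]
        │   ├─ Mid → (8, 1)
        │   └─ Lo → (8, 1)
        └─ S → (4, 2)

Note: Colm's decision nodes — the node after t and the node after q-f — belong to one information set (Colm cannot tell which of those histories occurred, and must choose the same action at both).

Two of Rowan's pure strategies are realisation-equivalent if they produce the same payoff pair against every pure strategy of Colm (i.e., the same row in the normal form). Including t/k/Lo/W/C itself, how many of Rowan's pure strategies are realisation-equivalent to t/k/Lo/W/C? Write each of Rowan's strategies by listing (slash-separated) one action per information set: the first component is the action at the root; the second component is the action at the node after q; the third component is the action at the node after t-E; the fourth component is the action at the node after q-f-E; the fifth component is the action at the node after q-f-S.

Row for t/k/Lo/W/C (columns E, S): (8,1) (4,2).
Under t/k/Lo/W/C, Rowan's choice at the node after q and at the node after q-f-E and at the node after q-f-S can never be reached regardless of what Colm does, so varying those choices leaves every outcome unchanged.
Holding the reachable choices fixed and varying the unreachable ones freely already gives 2 × 2 × 2 = 8 equivalent strategies.
Checking the remaining rows, t/f/Mid/W/M, t/f/Mid/W/C, t/f/Mid/U/M, t/f/Mid/U/C, t/k/Mid/W/M, t/k/Mid/W/C, t/k/Mid/U/M, t/k/Mid/U/C also happen to give the same payoffs in every column, bringing the total to 16: t/f/Mid/W/M, t/f/Mid/W/C, t/f/Mid/U/M, t/f/Mid/U/C, t/f/Lo/W/M, t/f/Lo/W/C, t/f/Lo/U/M, t/f/Lo/U/C, t/k/Mid/W/M, t/k/Mid/W/C, t/k/Mid/U/M, t/k/Mid/U/C, t/k/Lo/W/M, t/k/Lo/W/C, t/k/Lo/U/M, t/k/Lo/U/C.

16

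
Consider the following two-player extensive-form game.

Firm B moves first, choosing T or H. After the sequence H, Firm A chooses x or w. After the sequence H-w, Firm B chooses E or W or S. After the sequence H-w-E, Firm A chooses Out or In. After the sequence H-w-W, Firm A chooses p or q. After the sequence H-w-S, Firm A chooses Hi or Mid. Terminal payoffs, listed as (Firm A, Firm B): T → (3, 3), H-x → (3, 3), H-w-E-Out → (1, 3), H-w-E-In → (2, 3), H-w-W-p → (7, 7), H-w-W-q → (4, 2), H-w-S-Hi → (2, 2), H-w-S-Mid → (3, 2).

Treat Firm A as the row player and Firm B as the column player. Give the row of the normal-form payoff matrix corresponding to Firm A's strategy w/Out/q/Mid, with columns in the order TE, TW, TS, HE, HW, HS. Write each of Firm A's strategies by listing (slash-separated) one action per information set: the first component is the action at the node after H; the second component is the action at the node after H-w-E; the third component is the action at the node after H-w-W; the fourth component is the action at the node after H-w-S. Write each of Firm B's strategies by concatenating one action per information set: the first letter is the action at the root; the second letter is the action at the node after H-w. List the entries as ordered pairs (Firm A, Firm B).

vs TE: Firm B plays T → (3, 3)
vs TW: Firm B plays T → (3, 3)
vs TS: Firm B plays T → (3, 3)
vs HE: Firm B plays H → Firm A plays w at [H] → Firm B plays E at [H-w] → Firm A plays Out at [H-w-E] → (1, 3)
vs HW: Firm B plays H → Firm A plays w at [H] → Firm B plays W at [H-w] → Firm A plays q at [H-w-W] → (4, 2)
vs HS: Firm B plays H → Firm A plays w at [H] → Firm B plays S at [H-w] → Firm A plays Mid at [H-w-S] → (3, 2)

(3,3) (3,3) (3,3) (1,3) (4,2) (3,2)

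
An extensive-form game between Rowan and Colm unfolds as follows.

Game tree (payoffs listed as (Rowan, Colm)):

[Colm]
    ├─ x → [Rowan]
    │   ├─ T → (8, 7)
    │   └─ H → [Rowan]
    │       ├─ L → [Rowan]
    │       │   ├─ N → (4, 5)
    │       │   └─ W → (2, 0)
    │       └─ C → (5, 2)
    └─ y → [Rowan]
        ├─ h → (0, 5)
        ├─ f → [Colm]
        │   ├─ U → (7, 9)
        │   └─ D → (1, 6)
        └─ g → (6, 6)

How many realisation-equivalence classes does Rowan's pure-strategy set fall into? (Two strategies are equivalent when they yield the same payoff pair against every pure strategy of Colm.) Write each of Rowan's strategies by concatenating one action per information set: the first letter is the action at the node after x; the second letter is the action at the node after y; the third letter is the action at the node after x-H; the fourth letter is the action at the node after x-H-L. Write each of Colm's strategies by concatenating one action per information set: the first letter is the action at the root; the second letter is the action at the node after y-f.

Rowan has 24 pure strategies: ThLN, ThLW, ThCN, ThCW, TfLN, TfLW, TfCN, TfCW, TgLN, TgLW, TgCN, TgCW, HhLN, HhLW, HhCN, HhCW, HfLN, HfLW, HfCN, HfCW, HgLN, HgLW, HgCN, HgCW. Columns: xU, xD, yU, yD.
{ThLN, ThLW, ThCN, ThCW} → row (8,7) (8,7) (0,5) (0,5)
{TfLN, TfLW, TfCN, TfCW} → row (8,7) (8,7) (7,9) (1,6)
{TgLN, TgLW, TgCN, TgCW} → row (8,7) (8,7) (6,6) (6,6)
{HhLN} → row (4,5) (4,5) (0,5) (0,5)
{HhLW} → row (2,0) (2,0) (0,5) (0,5)
{HhCN, HhCW} → row (5,2) (5,2) (0,5) (0,5)
{HfLN} → row (4,5) (4,5) (7,9) (1,6)
{HfLW} → row (2,0) (2,0) (7,9) (1,6)
{HfCN, HfCW} → row (5,2) (5,2) (7,9) (1,6)
{HgLN} → row (4,5) (4,5) (6,6) (6,6)
{HgLW} → row (2,0) (2,0) (6,6) (6,6)
{HgCN, HgCW} → row (5,2) (5,2) (6,6) (6,6)
That's 12 distinct rows out of 24 strategies.

12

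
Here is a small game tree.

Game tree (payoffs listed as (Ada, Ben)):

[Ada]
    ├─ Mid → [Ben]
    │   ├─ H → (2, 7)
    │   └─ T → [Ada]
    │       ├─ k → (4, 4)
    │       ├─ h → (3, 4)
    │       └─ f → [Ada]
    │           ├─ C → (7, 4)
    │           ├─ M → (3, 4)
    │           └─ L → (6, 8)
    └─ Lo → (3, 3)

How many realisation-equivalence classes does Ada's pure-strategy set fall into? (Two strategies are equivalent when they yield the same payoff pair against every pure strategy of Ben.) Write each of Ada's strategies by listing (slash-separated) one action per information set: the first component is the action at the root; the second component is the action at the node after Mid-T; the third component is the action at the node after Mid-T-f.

5

Ada has 18 pure strategies: Mid/k/C, Mid/k/M, Mid/k/L, Mid/h/C, Mid/h/M, Mid/h/L, Mid/f/C, Mid/f/M, Mid/f/L, Lo/k/C, Lo/k/M, Lo/k/L, Lo/h/C, Lo/h/M, Lo/h/L, Lo/f/C, Lo/f/M, Lo/f/L. Columns: H, T.
{Mid/k/C, Mid/k/M, Mid/k/L} → row (2,7) (4,4)
{Mid/h/C, Mid/h/M, Mid/h/L, Mid/f/M} → row (2,7) (3,4)
{Mid/f/C} → row (2,7) (7,4)
{Mid/f/L} → row (2,7) (6,8)
{Lo/k/C, Lo/k/M, Lo/k/L, Lo/h/C, Lo/h/M, Lo/h/L, Lo/f/C, Lo/f/M, Lo/f/L} → row (3,3) (3,3)
That's 5 distinct rows out of 18 strategies.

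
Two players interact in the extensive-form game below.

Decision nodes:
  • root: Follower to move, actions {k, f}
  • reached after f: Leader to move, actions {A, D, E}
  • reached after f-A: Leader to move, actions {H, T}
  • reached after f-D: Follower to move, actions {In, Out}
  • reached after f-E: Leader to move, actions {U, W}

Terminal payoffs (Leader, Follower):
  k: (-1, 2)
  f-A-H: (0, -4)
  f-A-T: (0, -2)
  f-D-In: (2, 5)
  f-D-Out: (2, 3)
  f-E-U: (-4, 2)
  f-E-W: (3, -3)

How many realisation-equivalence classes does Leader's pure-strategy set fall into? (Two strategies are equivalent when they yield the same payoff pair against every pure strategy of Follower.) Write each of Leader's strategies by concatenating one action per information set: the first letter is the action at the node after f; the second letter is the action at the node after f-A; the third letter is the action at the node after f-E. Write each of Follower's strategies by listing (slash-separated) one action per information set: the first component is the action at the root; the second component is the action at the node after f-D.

Leader has 12 pure strategies: AHU, AHW, ATU, ATW, DHU, DHW, DTU, DTW, EHU, EHW, ETU, ETW. Columns: k/In, k/Out, f/In, f/Out.
{AHU, AHW} → row (-1,2) (-1,2) (0,-4) (0,-4)
{ATU, ATW} → row (-1,2) (-1,2) (0,-2) (0,-2)
{DHU, DHW, DTU, DTW} → row (-1,2) (-1,2) (2,5) (2,3)
{EHU, ETU} → row (-1,2) (-1,2) (-4,2) (-4,2)
{EHW, ETW} → row (-1,2) (-1,2) (3,-3) (3,-3)
That's 5 distinct rows out of 12 strategies.

5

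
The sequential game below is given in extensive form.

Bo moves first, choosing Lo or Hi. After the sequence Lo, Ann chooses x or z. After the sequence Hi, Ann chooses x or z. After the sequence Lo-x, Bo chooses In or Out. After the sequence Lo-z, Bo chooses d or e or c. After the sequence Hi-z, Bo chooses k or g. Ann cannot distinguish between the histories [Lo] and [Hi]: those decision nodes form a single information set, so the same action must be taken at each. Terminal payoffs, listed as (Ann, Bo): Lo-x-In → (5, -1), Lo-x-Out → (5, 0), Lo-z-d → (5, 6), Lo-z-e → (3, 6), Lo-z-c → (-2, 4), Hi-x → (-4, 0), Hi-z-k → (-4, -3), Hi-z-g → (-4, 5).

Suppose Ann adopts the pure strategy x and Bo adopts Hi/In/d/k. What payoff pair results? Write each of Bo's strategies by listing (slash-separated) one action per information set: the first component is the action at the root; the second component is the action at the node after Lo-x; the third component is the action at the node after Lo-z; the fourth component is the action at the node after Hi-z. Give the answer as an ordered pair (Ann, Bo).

(-4, 0)

Trace the play path from the root:
  Bo plays Hi
  Ann plays x at [Hi]
→ terminal payoff (-4, 0).
(Bo's choice at the node after Lo-x is never reached on this path, so it doesn't affect the outcome.)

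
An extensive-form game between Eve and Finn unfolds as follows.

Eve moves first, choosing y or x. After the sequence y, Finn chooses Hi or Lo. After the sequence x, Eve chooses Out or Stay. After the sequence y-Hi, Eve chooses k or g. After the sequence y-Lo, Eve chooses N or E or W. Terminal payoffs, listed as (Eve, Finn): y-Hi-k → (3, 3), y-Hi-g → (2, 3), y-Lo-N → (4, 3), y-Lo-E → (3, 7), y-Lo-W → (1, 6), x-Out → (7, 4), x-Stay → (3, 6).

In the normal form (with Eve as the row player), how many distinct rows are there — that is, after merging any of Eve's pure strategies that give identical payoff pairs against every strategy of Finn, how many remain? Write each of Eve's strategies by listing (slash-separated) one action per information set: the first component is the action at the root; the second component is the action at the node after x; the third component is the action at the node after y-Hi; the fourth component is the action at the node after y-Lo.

8

Eve has 24 pure strategies: y/Out/k/N, y/Out/k/E, y/Out/k/W, y/Out/g/N, y/Out/g/E, y/Out/g/W, y/Stay/k/N, y/Stay/k/E, y/Stay/k/W, y/Stay/g/N, y/Stay/g/E, y/Stay/g/W, x/Out/k/N, x/Out/k/E, x/Out/k/W, x/Out/g/N, x/Out/g/E, x/Out/g/W, x/Stay/k/N, x/Stay/k/E, x/Stay/k/W, x/Stay/g/N, x/Stay/g/E, x/Stay/g/W. Columns: Hi, Lo.
{y/Out/k/N, y/Stay/k/N} → row (3,3) (4,3)
{y/Out/k/E, y/Stay/k/E} → row (3,3) (3,7)
{y/Out/k/W, y/Stay/k/W} → row (3,3) (1,6)
{y/Out/g/N, y/Stay/g/N} → row (2,3) (4,3)
{y/Out/g/E, y/Stay/g/E} → row (2,3) (3,7)
{y/Out/g/W, y/Stay/g/W} → row (2,3) (1,6)
{x/Out/k/N, x/Out/k/E, x/Out/k/W, x/Out/g/N, x/Out/g/E, x/Out/g/W} → row (7,4) (7,4)
{x/Stay/k/N, x/Stay/k/E, x/Stay/k/W, x/Stay/g/N, x/Stay/g/E, x/Stay/g/W} → row (3,6) (3,6)
That's 8 distinct rows out of 24 strategies.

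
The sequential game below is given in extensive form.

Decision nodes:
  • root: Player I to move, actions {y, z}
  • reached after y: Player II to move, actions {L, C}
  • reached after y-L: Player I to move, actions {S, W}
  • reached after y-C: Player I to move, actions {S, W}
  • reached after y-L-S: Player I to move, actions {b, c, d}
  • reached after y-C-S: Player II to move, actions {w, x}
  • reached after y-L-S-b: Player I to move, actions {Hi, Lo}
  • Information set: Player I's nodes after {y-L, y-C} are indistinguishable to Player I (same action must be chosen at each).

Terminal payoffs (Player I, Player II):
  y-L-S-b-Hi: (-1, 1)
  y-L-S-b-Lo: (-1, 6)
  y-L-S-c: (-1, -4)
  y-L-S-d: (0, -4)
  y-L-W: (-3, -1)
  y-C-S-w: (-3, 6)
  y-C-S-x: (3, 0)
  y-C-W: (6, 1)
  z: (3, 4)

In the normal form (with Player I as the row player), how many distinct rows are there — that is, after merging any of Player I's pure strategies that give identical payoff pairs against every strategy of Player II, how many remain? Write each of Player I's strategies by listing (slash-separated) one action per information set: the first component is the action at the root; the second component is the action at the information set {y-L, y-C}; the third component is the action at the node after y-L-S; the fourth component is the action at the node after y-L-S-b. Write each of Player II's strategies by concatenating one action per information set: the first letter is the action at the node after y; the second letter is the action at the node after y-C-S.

Player I has 24 pure strategies: y/S/b/Hi, y/S/b/Lo, y/S/c/Hi, y/S/c/Lo, y/S/d/Hi, y/S/d/Lo, y/W/b/Hi, y/W/b/Lo, y/W/c/Hi, y/W/c/Lo, y/W/d/Hi, y/W/d/Lo, z/S/b/Hi, z/S/b/Lo, z/S/c/Hi, z/S/c/Lo, z/S/d/Hi, z/S/d/Lo, z/W/b/Hi, z/W/b/Lo, z/W/c/Hi, z/W/c/Lo, z/W/d/Hi, z/W/d/Lo. Columns: Lw, Lx, Cw, Cx.
{y/S/b/Hi} → row (-1,1) (-1,1) (-3,6) (3,0)
{y/S/b/Lo} → row (-1,6) (-1,6) (-3,6) (3,0)
{y/S/c/Hi, y/S/c/Lo} → row (-1,-4) (-1,-4) (-3,6) (3,0)
{y/S/d/Hi, y/S/d/Lo} → row (0,-4) (0,-4) (-3,6) (3,0)
{y/W/b/Hi, y/W/b/Lo, y/W/c/Hi, y/W/c/Lo, y/W/d/Hi, y/W/d/Lo} → row (-3,-1) (-3,-1) (6,1) (6,1)
{z/S/b/Hi, z/S/b/Lo, z/S/c/Hi, z/S/c/Lo, z/S/d/Hi, z/S/d/Lo, z/W/b/Hi, z/W/b/Lo, z/W/c/Hi, z/W/c/Lo, z/W/d/Hi, z/W/d/Lo} → row (3,4) (3,4) (3,4) (3,4)
That's 6 distinct rows out of 24 strategies.

6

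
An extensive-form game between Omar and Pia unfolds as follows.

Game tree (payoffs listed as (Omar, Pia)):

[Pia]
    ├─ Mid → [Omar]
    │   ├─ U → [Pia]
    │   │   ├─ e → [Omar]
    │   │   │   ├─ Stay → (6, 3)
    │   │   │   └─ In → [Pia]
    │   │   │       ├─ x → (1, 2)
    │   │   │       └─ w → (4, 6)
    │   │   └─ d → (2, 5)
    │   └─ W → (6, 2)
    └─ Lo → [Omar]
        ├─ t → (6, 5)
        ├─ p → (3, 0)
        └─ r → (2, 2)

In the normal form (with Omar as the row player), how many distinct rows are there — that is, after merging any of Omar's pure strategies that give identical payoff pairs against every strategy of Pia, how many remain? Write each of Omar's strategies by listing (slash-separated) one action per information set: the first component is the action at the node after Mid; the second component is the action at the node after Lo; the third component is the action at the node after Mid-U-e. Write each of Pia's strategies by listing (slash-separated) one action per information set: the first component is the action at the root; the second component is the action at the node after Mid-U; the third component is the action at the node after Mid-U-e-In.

9

Omar has 12 pure strategies: U/t/Stay, U/t/In, U/p/Stay, U/p/In, U/r/Stay, U/r/In, W/t/Stay, W/t/In, W/p/Stay, W/p/In, W/r/Stay, W/r/In. Columns: Mid/e/x, Mid/e/w, Mid/d/x, Mid/d/w, Lo/e/x, Lo/e/w, Lo/d/x, Lo/d/w.
{U/t/Stay} → row (6,3) (6,3) (2,5) (2,5) (6,5) (6,5) (6,5) (6,5)
{U/t/In} → row (1,2) (4,6) (2,5) (2,5) (6,5) (6,5) (6,5) (6,5)
{U/p/Stay} → row (6,3) (6,3) (2,5) (2,5) (3,0) (3,0) (3,0) (3,0)
{U/p/In} → row (1,2) (4,6) (2,5) (2,5) (3,0) (3,0) (3,0) (3,0)
{U/r/Stay} → row (6,3) (6,3) (2,5) (2,5) (2,2) (2,2) (2,2) (2,2)
{U/r/In} → row (1,2) (4,6) (2,5) (2,5) (2,2) (2,2) (2,2) (2,2)
{W/t/Stay, W/t/In} → row (6,2) (6,2) (6,2) (6,2) (6,5) (6,5) (6,5) (6,5)
{W/p/Stay, W/p/In} → row (6,2) (6,2) (6,2) (6,2) (3,0) (3,0) (3,0) (3,0)
{W/r/Stay, W/r/In} → row (6,2) (6,2) (6,2) (6,2) (2,2) (2,2) (2,2) (2,2)
That's 9 distinct rows out of 12 strategies.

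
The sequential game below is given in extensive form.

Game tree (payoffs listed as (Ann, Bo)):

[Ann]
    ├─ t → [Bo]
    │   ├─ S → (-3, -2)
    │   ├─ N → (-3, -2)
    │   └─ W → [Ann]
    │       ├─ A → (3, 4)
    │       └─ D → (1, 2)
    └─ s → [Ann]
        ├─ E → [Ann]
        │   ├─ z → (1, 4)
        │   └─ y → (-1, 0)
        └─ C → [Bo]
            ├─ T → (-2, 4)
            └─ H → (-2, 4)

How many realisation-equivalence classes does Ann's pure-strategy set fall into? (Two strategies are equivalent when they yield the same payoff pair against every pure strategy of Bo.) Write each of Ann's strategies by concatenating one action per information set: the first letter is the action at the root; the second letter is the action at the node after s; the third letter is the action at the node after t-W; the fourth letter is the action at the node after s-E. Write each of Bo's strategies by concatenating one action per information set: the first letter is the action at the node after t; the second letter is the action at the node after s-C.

5

Ann has 16 pure strategies: tEAz, tEAy, tEDz, tEDy, tCAz, tCAy, tCDz, tCDy, sEAz, sEAy, sEDz, sEDy, sCAz, sCAy, sCDz, sCDy. Columns: ST, SH, NT, NH, WT, WH.
{tEAz, tEAy, tCAz, tCAy} → row (-3,-2) (-3,-2) (-3,-2) (-3,-2) (3,4) (3,4)
{tEDz, tEDy, tCDz, tCDy} → row (-3,-2) (-3,-2) (-3,-2) (-3,-2) (1,2) (1,2)
{sEAz, sEDz} → row (1,4) (1,4) (1,4) (1,4) (1,4) (1,4)
{sEAy, sEDy} → row (-1,0) (-1,0) (-1,0) (-1,0) (-1,0) (-1,0)
{sCAz, sCAy, sCDz, sCDy} → row (-2,4) (-2,4) (-2,4) (-2,4) (-2,4) (-2,4)
That's 5 distinct rows out of 16 strategies.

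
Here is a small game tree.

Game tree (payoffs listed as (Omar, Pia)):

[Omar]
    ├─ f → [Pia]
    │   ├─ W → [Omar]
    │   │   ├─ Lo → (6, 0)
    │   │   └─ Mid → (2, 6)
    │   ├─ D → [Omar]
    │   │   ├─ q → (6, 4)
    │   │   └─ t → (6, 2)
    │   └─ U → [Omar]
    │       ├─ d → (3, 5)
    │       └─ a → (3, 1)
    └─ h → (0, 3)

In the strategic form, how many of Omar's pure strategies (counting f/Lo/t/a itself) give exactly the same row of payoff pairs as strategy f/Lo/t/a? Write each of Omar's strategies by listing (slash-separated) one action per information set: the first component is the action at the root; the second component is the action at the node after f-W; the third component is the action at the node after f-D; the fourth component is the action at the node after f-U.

1

Row for f/Lo/t/a (columns W, D, U): (6,0) (6,2) (3,1).
Every one of Omar's information sets is on the play path for some reply by Pia when Omar follows f/Lo/t/a.
Changing the action at any of them therefore changes at least one column, so only f/Lo/t/a itself gives this row.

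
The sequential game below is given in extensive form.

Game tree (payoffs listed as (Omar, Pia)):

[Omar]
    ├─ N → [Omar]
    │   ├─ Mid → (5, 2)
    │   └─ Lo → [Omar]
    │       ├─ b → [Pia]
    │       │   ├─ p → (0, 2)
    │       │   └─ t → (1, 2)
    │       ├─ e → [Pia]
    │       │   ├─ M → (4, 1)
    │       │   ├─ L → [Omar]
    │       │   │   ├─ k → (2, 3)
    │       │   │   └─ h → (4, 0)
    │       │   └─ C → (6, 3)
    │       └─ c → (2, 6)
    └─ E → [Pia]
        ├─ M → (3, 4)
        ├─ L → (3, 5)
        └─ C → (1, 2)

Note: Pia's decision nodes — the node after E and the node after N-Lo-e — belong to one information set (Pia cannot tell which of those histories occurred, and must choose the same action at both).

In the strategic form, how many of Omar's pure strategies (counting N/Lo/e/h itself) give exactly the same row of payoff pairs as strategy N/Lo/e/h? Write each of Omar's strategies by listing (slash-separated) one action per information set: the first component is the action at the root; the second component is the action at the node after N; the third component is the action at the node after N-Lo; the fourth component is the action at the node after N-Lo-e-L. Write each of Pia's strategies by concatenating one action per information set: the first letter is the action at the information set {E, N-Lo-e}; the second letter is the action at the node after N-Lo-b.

1

Row for N/Lo/e/h (columns Mp, Mt, Lp, Lt, Cp, Ct): (4,1) (4,1) (4,0) (4,0) (6,3) (6,3).
Every one of Omar's information sets is on the play path for some reply by Pia when Omar follows N/Lo/e/h.
Changing the action at any of them therefore changes at least one column, so only N/Lo/e/h itself gives this row.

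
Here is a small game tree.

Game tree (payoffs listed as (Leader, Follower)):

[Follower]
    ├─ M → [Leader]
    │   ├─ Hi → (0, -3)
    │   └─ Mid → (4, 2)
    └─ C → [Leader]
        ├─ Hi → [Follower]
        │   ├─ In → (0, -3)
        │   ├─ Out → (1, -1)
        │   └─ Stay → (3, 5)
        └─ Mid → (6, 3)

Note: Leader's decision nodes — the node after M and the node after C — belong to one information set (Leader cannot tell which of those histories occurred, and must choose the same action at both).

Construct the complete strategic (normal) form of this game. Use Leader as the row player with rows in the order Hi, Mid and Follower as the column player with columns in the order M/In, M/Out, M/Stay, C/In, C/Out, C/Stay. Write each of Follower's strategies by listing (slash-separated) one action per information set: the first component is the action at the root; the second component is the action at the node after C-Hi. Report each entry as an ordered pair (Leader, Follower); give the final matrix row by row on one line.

         M/In    M/Out   M/Stay     C/In    C/Out   C/Stay
  Hi   (0,-3)   (0,-3)   (0,-3)   (0,-3)   (1,-1)    (3,5)
 Mid    (4,2)    (4,2)    (4,2)    (6,3)    (6,3)    (6,3)

Hi: (0,-3) (0,-3) (0,-3) (0,-3) (1,-1) (3,5) | Mid: (4,2) (4,2) (4,2) (6,3) (6,3) (6,3)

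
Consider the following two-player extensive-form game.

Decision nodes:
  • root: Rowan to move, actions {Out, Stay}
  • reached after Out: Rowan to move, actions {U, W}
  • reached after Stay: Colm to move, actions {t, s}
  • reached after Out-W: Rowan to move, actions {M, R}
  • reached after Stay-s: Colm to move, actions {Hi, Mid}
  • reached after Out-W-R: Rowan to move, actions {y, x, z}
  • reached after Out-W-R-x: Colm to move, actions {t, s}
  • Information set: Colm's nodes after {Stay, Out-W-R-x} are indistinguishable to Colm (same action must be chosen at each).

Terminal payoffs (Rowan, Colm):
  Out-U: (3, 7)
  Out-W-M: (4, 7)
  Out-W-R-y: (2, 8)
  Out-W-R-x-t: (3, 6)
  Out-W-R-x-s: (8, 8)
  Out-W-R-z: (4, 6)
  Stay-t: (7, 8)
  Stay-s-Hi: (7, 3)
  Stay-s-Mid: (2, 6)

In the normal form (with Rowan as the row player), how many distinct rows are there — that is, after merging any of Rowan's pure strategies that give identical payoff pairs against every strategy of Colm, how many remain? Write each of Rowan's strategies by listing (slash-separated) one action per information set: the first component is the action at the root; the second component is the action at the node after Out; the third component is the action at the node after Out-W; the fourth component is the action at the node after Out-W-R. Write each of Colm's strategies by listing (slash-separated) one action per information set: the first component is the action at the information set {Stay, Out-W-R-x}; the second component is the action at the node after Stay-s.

Rowan has 24 pure strategies: Out/U/M/y, Out/U/M/x, Out/U/M/z, Out/U/R/y, Out/U/R/x, Out/U/R/z, Out/W/M/y, Out/W/M/x, Out/W/M/z, Out/W/R/y, Out/W/R/x, Out/W/R/z, Stay/U/M/y, Stay/U/M/x, Stay/U/M/z, Stay/U/R/y, Stay/U/R/x, Stay/U/R/z, Stay/W/M/y, Stay/W/M/x, Stay/W/M/z, Stay/W/R/y, Stay/W/R/x, Stay/W/R/z. Columns: t/Hi, t/Mid, s/Hi, s/Mid.
{Out/U/M/y, Out/U/M/x, Out/U/M/z, Out/U/R/y, Out/U/R/x, Out/U/R/z} → row (3,7) (3,7) (3,7) (3,7)
{Out/W/M/y, Out/W/M/x, Out/W/M/z} → row (4,7) (4,7) (4,7) (4,7)
{Out/W/R/y} → row (2,8) (2,8) (2,8) (2,8)
{Out/W/R/x} → row (3,6) (3,6) (8,8) (8,8)
{Out/W/R/z} → row (4,6) (4,6) (4,6) (4,6)
{Stay/U/M/y, Stay/U/M/x, Stay/U/M/z, Stay/U/R/y, Stay/U/R/x, Stay/U/R/z, Stay/W/M/y, Stay/W/M/x, Stay/W/M/z, Stay/W/R/y, Stay/W/R/x, Stay/W/R/z} → row (7,8) (7,8) (7,3) (2,6)
That's 6 distinct rows out of 24 strategies.

6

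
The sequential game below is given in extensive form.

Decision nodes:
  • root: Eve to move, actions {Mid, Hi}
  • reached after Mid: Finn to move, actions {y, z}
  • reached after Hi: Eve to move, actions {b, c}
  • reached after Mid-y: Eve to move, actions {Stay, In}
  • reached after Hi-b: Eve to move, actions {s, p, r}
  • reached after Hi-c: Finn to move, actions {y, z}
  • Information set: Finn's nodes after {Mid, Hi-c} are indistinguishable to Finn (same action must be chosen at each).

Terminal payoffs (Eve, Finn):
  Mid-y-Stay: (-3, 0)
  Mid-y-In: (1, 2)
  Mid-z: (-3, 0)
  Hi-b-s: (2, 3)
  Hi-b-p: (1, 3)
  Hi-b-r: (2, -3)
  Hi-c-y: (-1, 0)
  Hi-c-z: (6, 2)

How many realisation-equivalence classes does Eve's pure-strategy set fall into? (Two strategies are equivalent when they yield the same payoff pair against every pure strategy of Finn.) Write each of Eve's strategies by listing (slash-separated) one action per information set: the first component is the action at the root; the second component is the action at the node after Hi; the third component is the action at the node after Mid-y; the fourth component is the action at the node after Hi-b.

Eve has 24 pure strategies: Mid/b/Stay/s, Mid/b/Stay/p, Mid/b/Stay/r, Mid/b/In/s, Mid/b/In/p, Mid/b/In/r, Mid/c/Stay/s, Mid/c/Stay/p, Mid/c/Stay/r, Mid/c/In/s, Mid/c/In/p, Mid/c/In/r, Hi/b/Stay/s, Hi/b/Stay/p, Hi/b/Stay/r, Hi/b/In/s, Hi/b/In/p, Hi/b/In/r, Hi/c/Stay/s, Hi/c/Stay/p, Hi/c/Stay/r, Hi/c/In/s, Hi/c/In/p, Hi/c/In/r. Columns: y, z.
{Mid/b/Stay/s, Mid/b/Stay/p, Mid/b/Stay/r, Mid/c/Stay/s, Mid/c/Stay/p, Mid/c/Stay/r} → row (-3,0) (-3,0)
{Mid/b/In/s, Mid/b/In/p, Mid/b/In/r, Mid/c/In/s, Mid/c/In/p, Mid/c/In/r} → row (1,2) (-3,0)
{Hi/b/Stay/s, Hi/b/In/s} → row (2,3) (2,3)
{Hi/b/Stay/p, Hi/b/In/p} → row (1,3) (1,3)
{Hi/b/Stay/r, Hi/b/In/r} → row (2,-3) (2,-3)
{Hi/c/Stay/s, Hi/c/Stay/p, Hi/c/Stay/r, Hi/c/In/s, Hi/c/In/p, Hi/c/In/r} → row (-1,0) (6,2)
That's 6 distinct rows out of 24 strategies.

6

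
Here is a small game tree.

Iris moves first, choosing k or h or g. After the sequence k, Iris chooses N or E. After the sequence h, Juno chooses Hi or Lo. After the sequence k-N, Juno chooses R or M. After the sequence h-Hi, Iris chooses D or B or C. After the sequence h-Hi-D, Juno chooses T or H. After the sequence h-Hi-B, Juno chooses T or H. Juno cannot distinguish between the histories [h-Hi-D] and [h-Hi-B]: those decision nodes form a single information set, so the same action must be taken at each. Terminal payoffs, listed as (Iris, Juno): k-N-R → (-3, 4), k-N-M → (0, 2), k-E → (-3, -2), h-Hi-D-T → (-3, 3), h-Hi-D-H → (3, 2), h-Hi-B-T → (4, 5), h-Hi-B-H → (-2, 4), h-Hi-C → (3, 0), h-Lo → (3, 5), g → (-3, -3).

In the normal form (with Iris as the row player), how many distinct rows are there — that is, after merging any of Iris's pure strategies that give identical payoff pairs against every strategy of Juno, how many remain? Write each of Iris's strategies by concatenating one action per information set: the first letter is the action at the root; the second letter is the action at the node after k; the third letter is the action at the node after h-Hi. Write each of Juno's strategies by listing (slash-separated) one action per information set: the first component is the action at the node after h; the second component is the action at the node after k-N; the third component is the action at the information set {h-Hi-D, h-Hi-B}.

6

Iris has 18 pure strategies: kND, kNB, kNC, kED, kEB, kEC, hND, hNB, hNC, hED, hEB, hEC, gND, gNB, gNC, gED, gEB, gEC. Columns: Hi/R/T, Hi/R/H, Hi/M/T, Hi/M/H, Lo/R/T, Lo/R/H, Lo/M/T, Lo/M/H.
{kND, kNB, kNC} → row (-3,4) (-3,4) (0,2) (0,2) (-3,4) (-3,4) (0,2) (0,2)
{kED, kEB, kEC} → row (-3,-2) (-3,-2) (-3,-2) (-3,-2) (-3,-2) (-3,-2) (-3,-2) (-3,-2)
{hND, hED} → row (-3,3) (3,2) (-3,3) (3,2) (3,5) (3,5) (3,5) (3,5)
{hNB, hEB} → row (4,5) (-2,4) (4,5) (-2,4) (3,5) (3,5) (3,5) (3,5)
{hNC, hEC} → row (3,0) (3,0) (3,0) (3,0) (3,5) (3,5) (3,5) (3,5)
{gND, gNB, gNC, gED, gEB, gEC} → row (-3,-3) (-3,-3) (-3,-3) (-3,-3) (-3,-3) (-3,-3) (-3,-3) (-3,-3)
That's 6 distinct rows out of 18 strategies.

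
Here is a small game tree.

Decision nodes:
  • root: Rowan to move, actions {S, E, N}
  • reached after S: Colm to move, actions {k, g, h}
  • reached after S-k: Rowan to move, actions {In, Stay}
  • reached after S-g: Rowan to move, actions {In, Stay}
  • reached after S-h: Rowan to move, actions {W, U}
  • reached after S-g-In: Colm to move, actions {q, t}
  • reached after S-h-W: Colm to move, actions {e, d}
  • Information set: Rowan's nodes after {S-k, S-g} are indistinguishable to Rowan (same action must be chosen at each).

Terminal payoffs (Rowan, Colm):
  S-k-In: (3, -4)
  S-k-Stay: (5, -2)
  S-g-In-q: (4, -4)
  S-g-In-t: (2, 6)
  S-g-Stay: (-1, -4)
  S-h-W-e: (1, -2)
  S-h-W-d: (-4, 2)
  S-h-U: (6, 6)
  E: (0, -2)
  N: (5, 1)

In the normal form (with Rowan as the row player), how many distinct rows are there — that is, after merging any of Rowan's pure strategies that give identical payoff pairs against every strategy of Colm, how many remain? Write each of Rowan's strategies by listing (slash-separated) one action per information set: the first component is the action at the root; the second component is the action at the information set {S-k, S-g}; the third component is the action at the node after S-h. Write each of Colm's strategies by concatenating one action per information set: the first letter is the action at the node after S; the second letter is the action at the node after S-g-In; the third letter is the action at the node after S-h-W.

Rowan has 12 pure strategies: S/In/W, S/In/U, S/Stay/W, S/Stay/U, E/In/W, E/In/U, E/Stay/W, E/Stay/U, N/In/W, N/In/U, N/Stay/W, N/Stay/U. Columns: kqe, kqd, kte, ktd, gqe, gqd, gte, gtd, hqe, hqd, hte, htd.
{S/In/W} → row (3,-4) (3,-4) (3,-4) (3,-4) (4,-4) (4,-4) (2,6) (2,6) (1,-2) (-4,2) (1,-2) (-4,2)
{S/In/U} → row (3,-4) (3,-4) (3,-4) (3,-4) (4,-4) (4,-4) (2,6) (2,6) (6,6) (6,6) (6,6) (6,6)
{S/Stay/W} → row (5,-2) (5,-2) (5,-2) (5,-2) (-1,-4) (-1,-4) (-1,-4) (-1,-4) (1,-2) (-4,2) (1,-2) (-4,2)
{S/Stay/U} → row (5,-2) (5,-2) (5,-2) (5,-2) (-1,-4) (-1,-4) (-1,-4) (-1,-4) (6,6) (6,6) (6,6) (6,6)
{E/In/W, E/In/U, E/Stay/W, E/Stay/U} → row (0,-2) (0,-2) (0,-2) (0,-2) (0,-2) (0,-2) (0,-2) (0,-2) (0,-2) (0,-2) (0,-2) (0,-2)
{N/In/W, N/In/U, N/Stay/W, N/Stay/U} → row (5,1) (5,1) (5,1) (5,1) (5,1) (5,1) (5,1) (5,1) (5,1) (5,1) (5,1) (5,1)
That's 6 distinct rows out of 12 strategies.

6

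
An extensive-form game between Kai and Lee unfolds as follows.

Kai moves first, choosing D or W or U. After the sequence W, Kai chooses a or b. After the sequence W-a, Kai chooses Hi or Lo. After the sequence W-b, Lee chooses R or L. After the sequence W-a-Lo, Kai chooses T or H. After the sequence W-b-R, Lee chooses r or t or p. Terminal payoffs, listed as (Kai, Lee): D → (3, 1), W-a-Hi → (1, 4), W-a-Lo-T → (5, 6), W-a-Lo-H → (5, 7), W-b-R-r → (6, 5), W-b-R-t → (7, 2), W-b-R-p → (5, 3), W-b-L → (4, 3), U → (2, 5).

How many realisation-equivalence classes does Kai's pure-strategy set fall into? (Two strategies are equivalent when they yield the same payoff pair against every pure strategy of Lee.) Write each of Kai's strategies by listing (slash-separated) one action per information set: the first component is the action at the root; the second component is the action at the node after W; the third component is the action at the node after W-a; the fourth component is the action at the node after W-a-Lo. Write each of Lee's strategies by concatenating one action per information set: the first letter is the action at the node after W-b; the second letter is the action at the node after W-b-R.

6

Kai has 24 pure strategies: D/a/Hi/T, D/a/Hi/H, D/a/Lo/T, D/a/Lo/H, D/b/Hi/T, D/b/Hi/H, D/b/Lo/T, D/b/Lo/H, W/a/Hi/T, W/a/Hi/H, W/a/Lo/T, W/a/Lo/H, W/b/Hi/T, W/b/Hi/H, W/b/Lo/T, W/b/Lo/H, U/a/Hi/T, U/a/Hi/H, U/a/Lo/T, U/a/Lo/H, U/b/Hi/T, U/b/Hi/H, U/b/Lo/T, U/b/Lo/H. Columns: Rr, Rt, Rp, Lr, Lt, Lp.
{D/a/Hi/T, D/a/Hi/H, D/a/Lo/T, D/a/Lo/H, D/b/Hi/T, D/b/Hi/H, D/b/Lo/T, D/b/Lo/H} → row (3,1) (3,1) (3,1) (3,1) (3,1) (3,1)
{W/a/Hi/T, W/a/Hi/H} → row (1,4) (1,4) (1,4) (1,4) (1,4) (1,4)
{W/a/Lo/T} → row (5,6) (5,6) (5,6) (5,6) (5,6) (5,6)
{W/a/Lo/H} → row (5,7) (5,7) (5,7) (5,7) (5,7) (5,7)
{W/b/Hi/T, W/b/Hi/H, W/b/Lo/T, W/b/Lo/H} → row (6,5) (7,2) (5,3) (4,3) (4,3) (4,3)
{U/a/Hi/T, U/a/Hi/H, U/a/Lo/T, U/a/Lo/H, U/b/Hi/T, U/b/Hi/H, U/b/Lo/T, U/b/Lo/H} → row (2,5) (2,5) (2,5) (2,5) (2,5) (2,5)
That's 6 distinct rows out of 24 strategies.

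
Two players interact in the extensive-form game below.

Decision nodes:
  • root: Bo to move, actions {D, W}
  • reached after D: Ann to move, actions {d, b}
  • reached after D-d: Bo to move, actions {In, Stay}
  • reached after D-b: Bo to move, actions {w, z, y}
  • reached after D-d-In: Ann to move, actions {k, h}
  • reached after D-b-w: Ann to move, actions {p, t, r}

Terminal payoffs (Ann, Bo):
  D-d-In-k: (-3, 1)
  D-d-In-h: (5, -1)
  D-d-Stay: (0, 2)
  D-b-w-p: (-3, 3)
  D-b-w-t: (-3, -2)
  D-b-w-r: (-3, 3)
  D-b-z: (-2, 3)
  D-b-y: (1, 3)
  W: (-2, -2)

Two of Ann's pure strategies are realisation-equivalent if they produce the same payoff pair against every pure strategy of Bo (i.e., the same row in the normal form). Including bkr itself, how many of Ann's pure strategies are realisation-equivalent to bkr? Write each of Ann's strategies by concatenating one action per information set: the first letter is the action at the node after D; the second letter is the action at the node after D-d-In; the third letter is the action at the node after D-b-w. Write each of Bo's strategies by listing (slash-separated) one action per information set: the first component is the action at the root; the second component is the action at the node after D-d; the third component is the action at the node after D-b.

4

Row for bkr (columns D/In/w, D/In/z, D/In/y, D/Stay/w, D/Stay/z, D/Stay/y, W/In/w, W/In/z, W/In/y, W/Stay/w, W/Stay/z, W/Stay/y): (-3,3) (-2,3) (1,3) (-3,3) (-2,3) (1,3) (-2,-2) (-2,-2) (-2,-2) (-2,-2) (-2,-2) (-2,-2).
Under bkr, Ann's choice at the node after D-d-In can never be reached regardless of what Bo does, so varying those choices leaves every outcome unchanged.
Holding the reachable choices fixed and varying the unreachable one freely already gives 2 equivalent strategies.
Checking the remaining rows, bkp, bhp also happen to give the same payoffs in every column, bringing the total to 4: bkp, bkr, bhp, bhr.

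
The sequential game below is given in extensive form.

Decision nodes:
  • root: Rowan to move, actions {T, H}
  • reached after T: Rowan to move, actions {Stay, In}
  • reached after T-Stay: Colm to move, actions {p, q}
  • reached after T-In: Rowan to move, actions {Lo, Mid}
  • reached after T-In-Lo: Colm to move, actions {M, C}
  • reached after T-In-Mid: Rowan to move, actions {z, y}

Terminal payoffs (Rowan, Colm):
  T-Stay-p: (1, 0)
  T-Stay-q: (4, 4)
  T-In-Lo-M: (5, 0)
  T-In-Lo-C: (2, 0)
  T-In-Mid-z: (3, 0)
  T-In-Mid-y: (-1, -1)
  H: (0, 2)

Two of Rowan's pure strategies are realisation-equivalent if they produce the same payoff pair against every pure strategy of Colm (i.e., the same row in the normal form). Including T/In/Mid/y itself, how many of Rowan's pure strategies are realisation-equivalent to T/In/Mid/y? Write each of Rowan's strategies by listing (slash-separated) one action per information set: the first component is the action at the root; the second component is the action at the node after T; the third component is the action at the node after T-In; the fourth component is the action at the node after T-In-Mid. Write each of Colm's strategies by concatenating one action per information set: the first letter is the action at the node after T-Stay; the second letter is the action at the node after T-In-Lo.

1

Row for T/In/Mid/y (columns pM, pC, qM, qC): (-1,-1) (-1,-1) (-1,-1) (-1,-1).
Every one of Rowan's information sets is on the play path for some reply by Colm when Rowan follows T/In/Mid/y.
Changing the action at any of them therefore changes at least one column, so only T/In/Mid/y itself gives this row.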